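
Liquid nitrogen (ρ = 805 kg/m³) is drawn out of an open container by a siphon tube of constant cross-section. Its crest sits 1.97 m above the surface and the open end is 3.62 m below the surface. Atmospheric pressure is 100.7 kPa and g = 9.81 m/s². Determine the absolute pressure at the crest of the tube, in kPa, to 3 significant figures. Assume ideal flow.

P_top ≈ 56.6 kPa

From the surface to the outlet (both open to atmosphere, surface at rest): v = √(2g·h_out) = √(2·9.81·3.62) = 8.43 m/s.
Continuity keeps v the same throughout the tube; from surface to crest, P_atm + 0 = P_top + ½ρv² + ρg·h_top.
P_top = 100700 − ½·805·8.43² − 805·9.81·1.97 = 56600 Pa.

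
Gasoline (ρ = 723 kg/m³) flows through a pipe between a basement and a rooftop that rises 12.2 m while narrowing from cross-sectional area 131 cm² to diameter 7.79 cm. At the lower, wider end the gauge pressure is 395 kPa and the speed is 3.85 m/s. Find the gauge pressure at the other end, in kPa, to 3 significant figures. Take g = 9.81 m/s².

Continuity gives A₁v₁ = A₂v₂, so v₂ = (131 cm²)/(47.7 cm²) × 3.85 m/s = 10.6 m/s.
Applying Bernoulli between the two ends and solving for P₂: P₂ = P₁ + ½ρ(v₁² − v₂²) − ρgΔh.
P₂ = 395000 + ½·723·(3.85² − 10.6²) − 723·9.81·(+12.2) = 395000 + (-35100) − (86500) = 273000 Pa.

273 kPa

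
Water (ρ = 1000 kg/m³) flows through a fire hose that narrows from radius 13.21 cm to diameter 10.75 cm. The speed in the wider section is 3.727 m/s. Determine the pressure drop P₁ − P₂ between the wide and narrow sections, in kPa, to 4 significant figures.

Continuity gives A₁v₁ = A₂v₂, so v₂ = (548.2 cm²)/(90.76 cm²) × 3.727 m/s = 22.51 m/s.
Along the horizontal streamline, P + ½ρv² is constant.
P₁ − P₂ = ½·1000·(22.51² − 3.727²) = ½·1000·492.9 = 246400 Pa.

ΔP = 246.4 kPa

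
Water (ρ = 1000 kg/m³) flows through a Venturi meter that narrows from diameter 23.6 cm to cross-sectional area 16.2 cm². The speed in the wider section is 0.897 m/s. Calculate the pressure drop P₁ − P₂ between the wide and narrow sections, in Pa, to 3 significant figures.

ΔP = 293000 Pa

By continuity, v₂ = v₁·A₁/A₂ = 0.897·(437/16.2) = 24.2 m/s.
Bernoulli (h₁ = h₂): P₁ − P₂ = ½ρ(v₂² − v₁²).
P₁ − P₂ = ½·1000·(24.2² − 0.897²) = ½·1000·586 = 293000 Pa.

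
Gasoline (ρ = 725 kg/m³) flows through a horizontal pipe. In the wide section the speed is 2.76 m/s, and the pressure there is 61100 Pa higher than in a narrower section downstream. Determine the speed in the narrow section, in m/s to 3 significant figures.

With h₁ = h₂, rearranging Bernoulli gives v₂ = √(v₁² + 2ΔP/ρ).
v₂ = √(2.76² + 2·61100/725) = √(7.62 + 169) = 13.3 m/s.

v₂ = 13.3 m/s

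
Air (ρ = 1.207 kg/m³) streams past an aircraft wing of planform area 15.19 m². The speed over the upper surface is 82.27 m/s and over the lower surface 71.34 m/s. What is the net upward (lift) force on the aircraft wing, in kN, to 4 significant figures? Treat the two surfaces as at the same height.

15.39 kN

The faster flow above has the lower pressure; Bernoulli (same height) gives ΔP = ½ρ(v_up² − v_low²).
ΔP = ½·1.207·(82.27² − 71.34²) = 1013 Pa.
Lift = ΔP · A = 1013 × 15.19 = 15390 N.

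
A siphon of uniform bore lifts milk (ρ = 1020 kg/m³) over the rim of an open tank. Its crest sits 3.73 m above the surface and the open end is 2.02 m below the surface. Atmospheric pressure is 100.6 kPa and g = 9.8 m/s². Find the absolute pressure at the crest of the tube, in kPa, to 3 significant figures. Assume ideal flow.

Bernoulli surface→outlet gives ½v² = g·h_out, so v = √(2·9.8·2.02) = 6.29 m/s.
Continuity keeps v the same throughout the tube; from surface to crest, P_atm + 0 = P_top + ½ρv² + ρg·h_top.
P_top = 100600 − ½·1020·6.29² − 1020·9.8·3.73 = 43100 Pa.

P_top ≈ 43.1 kPa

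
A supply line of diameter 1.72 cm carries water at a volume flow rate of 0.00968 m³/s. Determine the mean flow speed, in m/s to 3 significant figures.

Q = 0.00968 m³/s = 0.00968 m³/s.
v = Q/A = 0.00968 / 0.000232 = 41.7 m/s.

v ≈ 41.7 m/s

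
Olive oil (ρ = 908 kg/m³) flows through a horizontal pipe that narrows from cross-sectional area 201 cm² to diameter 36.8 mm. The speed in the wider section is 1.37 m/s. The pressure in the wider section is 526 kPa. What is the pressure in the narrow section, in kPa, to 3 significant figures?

223 kPa

Continuity gives A₁v₁ = A₂v₂, so v₂ = (201 cm²)/(10.6 cm²) × 1.37 m/s = 25.9 m/s.
With no height change, Bernoulli's equation is P₁ + ½ρv₁² = P₂ + ½ρv₂².
P₂ = P₁ − ½ρ(v₂² − v₁²) = 526000 − ½·908·(25.9² − 1.37²) = 526000 − 303000 = 223000 Pa.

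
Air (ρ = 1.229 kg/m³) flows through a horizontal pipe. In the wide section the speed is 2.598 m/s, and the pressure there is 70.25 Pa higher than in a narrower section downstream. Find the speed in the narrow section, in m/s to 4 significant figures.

Along the level pipe P + ½ρv² is conserved, hence v₂² = v₁² + 2(P₁ − P₂)/ρ.
v₂ = √(2.598² + 2·70.25/1.229) = √(6.750 + 114.3) = 11.00 m/s.

11.00 m/s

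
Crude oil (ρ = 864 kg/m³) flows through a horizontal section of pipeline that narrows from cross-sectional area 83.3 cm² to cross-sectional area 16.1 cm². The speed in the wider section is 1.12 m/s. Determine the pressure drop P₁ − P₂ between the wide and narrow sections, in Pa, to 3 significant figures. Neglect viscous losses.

ΔP ≈ 14000 Pa

Continuity gives A₁v₁ = A₂v₂, so v₂ = (83.3 cm²)/(16.1 cm²) × 1.12 m/s = 5.79 m/s.
Along the horizontal streamline, P + ½ρv² is constant.
P₁ − P₂ = ½·864·(5.79² − 1.12²) = ½·864·32.3 = 14000 Pa.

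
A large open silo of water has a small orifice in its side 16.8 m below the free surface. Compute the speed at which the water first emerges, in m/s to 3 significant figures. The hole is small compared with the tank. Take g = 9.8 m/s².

v ≈ 18.1 m/s

With the surface at rest and both surface and jet at atmospheric pressure, Bernoulli gives ρg h = ½ρv², so v = √(2gh) = √(2·9.8·16.8) = 18.1 m/s.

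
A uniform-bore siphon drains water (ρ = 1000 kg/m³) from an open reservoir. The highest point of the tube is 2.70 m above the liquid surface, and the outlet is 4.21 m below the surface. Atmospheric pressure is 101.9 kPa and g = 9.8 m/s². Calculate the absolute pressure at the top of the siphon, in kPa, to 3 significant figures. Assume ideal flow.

The outlet speed comes from Torricelli: v = √(2g·4.21) = 9.08 m/s.
The bore is uniform, so the speed at the crest is the same v. Bernoulli surface→crest: P_atm = P_top + ½ρv² + ρg·h_top.
P_top = 101900 − ½·1000·9.08² − 1000·9.8·2.70 = 34200 Pa.

P_top = 34.2 kPa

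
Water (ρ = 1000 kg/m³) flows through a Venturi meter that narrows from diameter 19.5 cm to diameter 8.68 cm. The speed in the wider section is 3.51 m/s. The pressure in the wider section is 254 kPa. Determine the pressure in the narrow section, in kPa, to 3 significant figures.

By continuity, v₂ = v₁·A₁/A₂ = 3.51·(299/59.2) = 17.7 m/s.
The pipe is horizontal, so Bernoulli reduces to P₁ + ½ρv₁² = P₂ + ½ρv₂².
P₂ = P₁ − ½ρ(v₂² − v₁²) = 254000 − ½·1000·(17.7² − 3.51²) = 254000 − 151000 = 103000 Pa.

103 kPa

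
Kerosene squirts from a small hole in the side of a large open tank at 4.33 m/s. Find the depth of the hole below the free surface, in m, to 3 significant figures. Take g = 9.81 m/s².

For a small hole in a large open tank, ½v² = gh, giving h = v²/(2g).
h = 4.33²/(2·9.81) = 18.7/19.62 = 0.956 m.

h ≈ 0.956 m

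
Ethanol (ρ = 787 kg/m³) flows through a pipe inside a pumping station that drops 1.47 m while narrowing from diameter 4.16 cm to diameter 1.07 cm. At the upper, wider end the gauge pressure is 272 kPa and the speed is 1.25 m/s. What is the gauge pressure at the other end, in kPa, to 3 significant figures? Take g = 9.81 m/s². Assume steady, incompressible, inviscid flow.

143 kPa

Continuity gives A₁v₁ = A₂v₂, so v₂ = (13.6 cm²)/(0.899 cm²) × 1.25 m/s = 18.9 m/s.
Energy conservation along the streamline gives P₂ = P₁ − ½ρ(v₂² − v₁²) − ρg(h₂ − h₁).
P₂ = 272000 + ½·787·(1.25² − 18.9²) − 787·9.81·(−1.47) = 272000 + (-140000) − (-11300) = 143000 Pa.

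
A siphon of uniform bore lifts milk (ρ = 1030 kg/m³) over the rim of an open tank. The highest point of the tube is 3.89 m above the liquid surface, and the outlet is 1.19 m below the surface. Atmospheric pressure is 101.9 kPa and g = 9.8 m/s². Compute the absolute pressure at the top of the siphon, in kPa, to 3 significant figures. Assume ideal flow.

Bernoulli surface→outlet gives ½v² = g·h_out, so v = √(2·9.8·1.19) = 4.83 m/s.
The bore is uniform, so the speed at the crest is the same v. Bernoulli surface→crest: P_atm = P_top + ½ρv² + ρg·h_top.
P_top = 101900 − ½·1030·4.83² − 1030·9.8·3.89 = 50600 Pa.

P_top ≈ 50.6 kPa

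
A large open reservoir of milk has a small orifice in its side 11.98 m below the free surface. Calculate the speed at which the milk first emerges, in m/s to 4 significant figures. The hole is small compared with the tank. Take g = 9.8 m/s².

Torricelli's result v = √(2gh) gives v = √(2·9.8·11.98) = 15.32 m/s.

v ≈ 15.32 m/s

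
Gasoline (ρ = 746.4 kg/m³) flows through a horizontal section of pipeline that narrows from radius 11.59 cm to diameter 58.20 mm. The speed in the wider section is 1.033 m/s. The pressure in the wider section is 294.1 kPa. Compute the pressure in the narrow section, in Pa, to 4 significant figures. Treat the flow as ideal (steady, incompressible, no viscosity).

194300 Pa

Continuity gives A₁v₁ = A₂v₂, so v₂ = (422.0 cm²)/(26.60 cm²) × 1.033 m/s = 16.39 m/s.
Bernoulli (h₁ = h₂): P₁ − P₂ = ½ρ(v₂² − v₁²).
P₂ = P₁ − ½ρ(v₂² − v₁²) = 294100 − ½·746.4·(16.39² − 1.033²) = 294100 − 99810 = 194300 Pa.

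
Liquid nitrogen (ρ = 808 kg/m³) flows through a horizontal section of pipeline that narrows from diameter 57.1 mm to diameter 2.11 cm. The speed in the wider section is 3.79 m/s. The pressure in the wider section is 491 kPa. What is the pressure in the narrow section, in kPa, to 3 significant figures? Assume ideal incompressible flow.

By continuity, v₂ = v₁·A₁/A₂ = 3.79·(25.6/3.50) = 27.8 m/s.
Along the horizontal streamline, P + ½ρv² is constant.
P₂ = P₁ − ½ρ(v₂² − v₁²) = 491000 − ½·808·(27.8² − 3.79²) = 491000 − 305000 = 186000 Pa.

P₂ ≈ 186 kPa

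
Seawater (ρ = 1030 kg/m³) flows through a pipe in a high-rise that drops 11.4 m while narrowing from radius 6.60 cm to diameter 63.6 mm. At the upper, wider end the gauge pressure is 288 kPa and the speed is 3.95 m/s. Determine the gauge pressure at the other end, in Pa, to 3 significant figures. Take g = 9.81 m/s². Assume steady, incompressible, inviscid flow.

By continuity, v₂ = v₁·A₁/A₂ = 3.95·(137/31.8) = 17.0 m/s.
Bernoulli: P₁ + ½ρv₁² + ρg h₁ = P₂ + ½ρv₂² + ρg h₂, so P₂ = P₁ + ½ρ(v₁² − v₂²) − ρg(h₂ − h₁).
P₂ = 288000 + ½·1030·(3.95² − 17.0²) − 1030·9.81·(−11.4) = 288000 + (-141000) − (-115000) = 262000 Pa.

P₂ ≈ 262000 Pa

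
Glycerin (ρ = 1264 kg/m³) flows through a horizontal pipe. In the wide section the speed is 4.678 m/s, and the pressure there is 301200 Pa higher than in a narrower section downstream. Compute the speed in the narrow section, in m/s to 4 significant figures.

v₂ = 22.33 m/s

With h₁ = h₂, rearranging Bernoulli gives v₂ = √(v₁² + 2ΔP/ρ).
v₂ = √(4.678² + 2·301200/1264) = √(21.88 + 476.6) = 22.33 m/s.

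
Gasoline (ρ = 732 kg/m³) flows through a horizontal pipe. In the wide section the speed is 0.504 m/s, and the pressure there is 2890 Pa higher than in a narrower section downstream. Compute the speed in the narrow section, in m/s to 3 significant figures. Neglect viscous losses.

2.85 m/s

Horizontal Bernoulli: P₁ + ½ρv₁² = P₂ + ½ρv₂², so v₂² = v₁² + 2(P₁ − P₂)/ρ.
v₂ = √(0.504² + 2·2890/732) = √(0.254 + 7.90) = 2.85 m/s.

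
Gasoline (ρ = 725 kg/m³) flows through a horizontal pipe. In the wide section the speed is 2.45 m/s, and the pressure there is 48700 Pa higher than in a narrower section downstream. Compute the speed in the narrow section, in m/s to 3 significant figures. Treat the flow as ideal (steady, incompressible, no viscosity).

With h₁ = h₂, rearranging Bernoulli gives v₂ = √(v₁² + 2ΔP/ρ).
v₂ = √(2.45² + 2·48700/725) = √(6.00 + 134) = 11.8 m/s.

v₂ ≈ 11.8 m/s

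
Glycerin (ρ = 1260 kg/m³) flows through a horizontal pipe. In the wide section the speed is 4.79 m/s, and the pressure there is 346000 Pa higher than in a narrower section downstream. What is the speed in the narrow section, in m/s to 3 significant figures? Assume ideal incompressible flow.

23.9 m/s

With h₁ = h₂, rearranging Bernoulli gives v₂ = √(v₁² + 2ΔP/ρ).
v₂ = √(4.79² + 2·346000/1260) = √(22.9 + 549) = 23.9 m/s.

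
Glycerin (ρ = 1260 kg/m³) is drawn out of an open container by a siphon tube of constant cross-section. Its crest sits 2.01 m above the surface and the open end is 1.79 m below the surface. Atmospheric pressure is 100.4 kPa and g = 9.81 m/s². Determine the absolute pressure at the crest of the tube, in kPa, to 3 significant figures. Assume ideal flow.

P_top ≈ 53.4 kPa

The outlet speed comes from Torricelli: v = √(2g·1.79) = 5.93 m/s.
With constant cross-section the crest speed equals v; applying Bernoulli from the surface up to the crest, P_top = P_atm − ½ρv² − ρg·h_top.
P_top = 100400 − ½·1260·5.93² − 1260·9.81·2.01 = 53400 Pa.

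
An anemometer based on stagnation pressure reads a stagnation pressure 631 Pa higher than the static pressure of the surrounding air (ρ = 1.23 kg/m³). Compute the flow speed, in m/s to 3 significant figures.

At the stagnation point the flow is brought to rest, so Bernoulli gives P_stag − P_static = ½ρv².
v = √(2ΔP/ρ) = √(2·631/1.23) = 32.0 m/s.

v ≈ 32.0 m/s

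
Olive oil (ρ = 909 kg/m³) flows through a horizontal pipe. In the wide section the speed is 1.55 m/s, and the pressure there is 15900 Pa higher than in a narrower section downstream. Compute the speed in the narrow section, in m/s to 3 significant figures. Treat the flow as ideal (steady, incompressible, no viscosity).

With h₁ = h₂, rearranging Bernoulli gives v₂ = √(v₁² + 2ΔP/ρ).
v₂ = √(1.55² + 2·15900/909) = √(2.40 + 35.0) = 6.11 m/s.

v₂ = 6.11 m/s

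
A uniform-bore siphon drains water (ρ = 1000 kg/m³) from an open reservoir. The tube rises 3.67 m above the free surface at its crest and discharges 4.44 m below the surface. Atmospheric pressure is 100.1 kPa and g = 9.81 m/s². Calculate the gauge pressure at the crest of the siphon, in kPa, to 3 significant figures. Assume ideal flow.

P_gauge ≈ -79.6 kPa

The outlet speed comes from Torricelli: v = √(2g·4.44) = 9.33 m/s.
With constant cross-section the crest speed equals v; applying Bernoulli from the surface up to the crest, P_top = P_atm − ½ρv² − ρg·h_top.
P_top = 100100 − ½·1000·9.33² − 1000·9.81·3.67 = 20500 Pa. So P_gauge = P_top − P_atm = -79600 Pa.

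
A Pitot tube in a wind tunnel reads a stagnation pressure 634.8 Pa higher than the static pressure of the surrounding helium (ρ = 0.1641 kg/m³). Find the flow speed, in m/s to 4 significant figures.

v ≈ 87.96 m/s

Bernoulli between the free stream and the stagnation point: ½ρv² = P_stag − P_static.
v = √(2ΔP/ρ) = √(2·634.8/0.1641) = 87.96 m/s.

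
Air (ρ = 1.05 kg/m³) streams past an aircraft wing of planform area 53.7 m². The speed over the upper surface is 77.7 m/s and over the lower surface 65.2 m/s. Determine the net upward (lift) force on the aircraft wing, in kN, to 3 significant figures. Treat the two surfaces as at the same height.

F ≈ 50.4 kN

From P + ½ρv² = const at equal height, P_low − P_up = ½ρ(v_up² − v_low²).
ΔP = ½·1.05·(77.7² − 65.2²) = 938 Pa.
Lift = ΔP · A = 938 × 53.7 = 50400 N.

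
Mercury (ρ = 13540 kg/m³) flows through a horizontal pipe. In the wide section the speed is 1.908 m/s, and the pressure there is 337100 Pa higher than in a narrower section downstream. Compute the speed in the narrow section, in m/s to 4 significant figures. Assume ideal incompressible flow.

v₂ = 7.310 m/s

With h₁ = h₂, rearranging Bernoulli gives v₂ = √(v₁² + 2ΔP/ρ).
v₂ = √(1.908² + 2·337100/13540) = √(3.640 + 49.79) = 7.310 m/s.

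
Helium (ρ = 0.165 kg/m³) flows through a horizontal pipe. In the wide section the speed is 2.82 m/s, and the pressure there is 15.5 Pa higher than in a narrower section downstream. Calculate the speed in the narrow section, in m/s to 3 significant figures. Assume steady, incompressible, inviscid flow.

v₂ = 14.0 m/s

Along the level pipe P + ½ρv² is conserved, hence v₂² = v₁² + 2(P₁ − P₂)/ρ.
v₂ = √(2.82² + 2·15.5/0.165) = √(7.95 + 188) = 14.0 m/s.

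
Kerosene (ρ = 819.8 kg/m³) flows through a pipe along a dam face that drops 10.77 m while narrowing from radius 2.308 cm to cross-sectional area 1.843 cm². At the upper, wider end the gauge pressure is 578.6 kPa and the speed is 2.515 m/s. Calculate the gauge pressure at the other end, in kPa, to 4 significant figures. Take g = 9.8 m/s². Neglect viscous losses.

Mass conservation (A₁v₁ = A₂v₂) gives v₂ = 2.515 × 16.73/1.843 = 22.84 m/s.
Energy conservation along the streamline gives P₂ = P₁ − ½ρ(v₂² − v₁²) − ρg(h₂ − h₁).
P₂ = 578600 + ½·819.8·(2.515² − 22.84²) − 819.8·9.8·(−10.77) = 578600 + (-211200) − (-86530) = 453900 Pa.

P₂ ≈ 453.9 kPa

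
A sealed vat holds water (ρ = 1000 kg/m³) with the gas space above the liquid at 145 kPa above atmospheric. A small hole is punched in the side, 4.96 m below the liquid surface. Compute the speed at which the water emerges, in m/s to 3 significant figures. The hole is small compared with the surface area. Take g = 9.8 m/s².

19.7 m/s

Take point 1 at the surface (v₁ ≈ 0) and point 2 at the hole (at atmospheric pressure). Bernoulli: P₁ + ρg h = P_atm + ½ρv₂².
With P₁ − P_atm = 145000 Pa, v₂ = √(2gh + 2ΔP/ρ) = √(2·9.8·4.96 + 2·145000/1000) = 19.7 m/s.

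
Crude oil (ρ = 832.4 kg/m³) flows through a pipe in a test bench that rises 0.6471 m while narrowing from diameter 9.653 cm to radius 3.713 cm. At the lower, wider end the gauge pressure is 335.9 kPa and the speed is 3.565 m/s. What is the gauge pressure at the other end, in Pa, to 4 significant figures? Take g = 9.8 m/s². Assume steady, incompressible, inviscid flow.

P₂ ≈ 320800 Pa

By continuity, v₂ = v₁·A₁/A₂ = 3.565·(73.18/43.31) = 6.024 m/s.
Bernoulli: P₁ + ½ρv₁² + ρg h₁ = P₂ + ½ρv₂² + ρg h₂, so P₂ = P₁ + ½ρ(v₁² − v₂²) − ρg(h₂ − h₁).
P₂ = 335900 + ½·832.4·(3.565² − 6.024²) − 832.4·9.8·(+0.6471) = 335900 + (-9813) − (5279) = 320800 Pa.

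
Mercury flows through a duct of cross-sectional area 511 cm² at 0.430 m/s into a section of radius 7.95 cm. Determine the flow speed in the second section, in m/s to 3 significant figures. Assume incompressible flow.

1.11 m/s

By continuity, v₂ = v₁·A₁/A₂ = 0.430·(511/199) = 1.11 m/s.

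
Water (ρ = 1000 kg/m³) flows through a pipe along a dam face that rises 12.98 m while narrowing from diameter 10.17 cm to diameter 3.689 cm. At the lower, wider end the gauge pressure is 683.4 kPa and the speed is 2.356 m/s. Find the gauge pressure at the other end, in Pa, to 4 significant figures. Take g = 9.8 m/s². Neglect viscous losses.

Mass conservation (A₁v₁ = A₂v₂) gives v₂ = 2.356 × 81.23/10.69 = 17.91 m/s.
Energy conservation along the streamline gives P₂ = P₁ − ½ρ(v₂² − v₁²) − ρg(h₂ − h₁).
P₂ = 683400 + ½·1000·(2.356² − 17.91²) − 1000·9.8·(+12.98) = 683400 + (-157500) − (127200) = 398700 Pa.

P₂ ≈ 398700 Pa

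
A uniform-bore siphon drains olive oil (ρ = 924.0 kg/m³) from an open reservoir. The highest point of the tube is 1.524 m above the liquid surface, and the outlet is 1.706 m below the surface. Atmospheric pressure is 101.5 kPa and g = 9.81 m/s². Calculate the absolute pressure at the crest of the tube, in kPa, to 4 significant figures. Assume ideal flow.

P_top ≈ 72.22 kPa

Bernoulli surface→outlet gives ½v² = g·h_out, so v = √(2·9.81·1.706) = 5.785 m/s.
Continuity keeps v the same throughout the tube; from surface to crest, P_atm + 0 = P_top + ½ρv² + ρg·h_top.
P_top = 101500 − ½·924.0·5.785² − 924.0·9.81·1.524 = 72220 Pa.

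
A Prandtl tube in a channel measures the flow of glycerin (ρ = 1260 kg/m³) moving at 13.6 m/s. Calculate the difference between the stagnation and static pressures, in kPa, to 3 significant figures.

At the stagnation point the flow is brought to rest, so Bernoulli gives P_stag − P_static = ½ρv².
ΔP = ½·1260·13.6² = 117000 Pa.

ΔP ≈ 117 kPa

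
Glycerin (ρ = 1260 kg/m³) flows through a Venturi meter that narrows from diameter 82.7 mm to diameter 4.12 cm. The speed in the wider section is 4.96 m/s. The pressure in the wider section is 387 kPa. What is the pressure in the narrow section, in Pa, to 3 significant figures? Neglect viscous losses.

P₂ ≈ 151000 Pa

By continuity, v₂ = v₁·A₁/A₂ = 4.96·(53.7/13.3) = 20.0 m/s.
Along the horizontal streamline, P + ½ρv² is constant.
P₂ = P₁ − ½ρ(v₂² − v₁²) = 387000 − ½·1260·(20.0² − 4.96²) = 387000 − 236000 = 151000 Pa.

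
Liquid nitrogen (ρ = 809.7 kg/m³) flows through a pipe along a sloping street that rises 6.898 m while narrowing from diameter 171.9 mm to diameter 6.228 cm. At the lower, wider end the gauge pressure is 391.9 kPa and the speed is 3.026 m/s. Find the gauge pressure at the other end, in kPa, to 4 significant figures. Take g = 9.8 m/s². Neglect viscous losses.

P₂ ≈ 125.7 kPa

The volume flow rate is constant, so v₂ = (A₁/A₂)v₁ = (232.1/30.46)·3.026 = 23.05 m/s.
Applying Bernoulli between the two ends and solving for P₂: P₂ = P₁ + ½ρ(v₁² − v₂²) − ρgΔh.
P₂ = 391900 + ½·809.7·(3.026² − 23.05²) − 809.7·9.8·(+6.898) = 391900 + (-211400) − (54740) = 125700 Pa.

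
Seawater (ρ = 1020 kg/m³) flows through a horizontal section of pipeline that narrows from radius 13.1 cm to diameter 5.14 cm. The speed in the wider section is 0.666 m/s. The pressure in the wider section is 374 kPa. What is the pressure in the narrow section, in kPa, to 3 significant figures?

Continuity gives A₁v₁ = A₂v₂, so v₂ = (539 cm²)/(20.7 cm²) × 0.666 m/s = 17.3 m/s.
Bernoulli (h₁ = h₂): P₁ − P₂ = ½ρ(v₂² − v₁²).
P₂ = P₁ − ½ρ(v₂² − v₁²) = 374000 − ½·1020·(17.3² − 0.666²) = 374000 − 152000 = 222000 Pa.

P₂ ≈ 222 kPa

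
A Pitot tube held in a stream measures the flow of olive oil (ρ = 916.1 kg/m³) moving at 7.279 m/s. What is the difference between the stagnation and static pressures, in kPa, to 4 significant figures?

ΔP ≈ 24.27 kPa

Bernoulli between the free stream and the stagnation point: ½ρv² = P_stag − P_static.
ΔP = ½·916.1·7.279² = 24270 Pa.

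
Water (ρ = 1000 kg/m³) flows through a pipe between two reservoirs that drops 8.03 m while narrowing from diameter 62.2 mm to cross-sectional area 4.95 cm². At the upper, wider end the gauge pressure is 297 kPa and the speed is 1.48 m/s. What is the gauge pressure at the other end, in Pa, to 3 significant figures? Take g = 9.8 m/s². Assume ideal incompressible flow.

By continuity, v₂ = v₁·A₁/A₂ = 1.48·(30.4/4.95) = 9.09 m/s.
Applying Bernoulli between the two ends and solving for P₂: P₂ = P₁ + ½ρ(v₁² − v₂²) − ρgΔh.
P₂ = 297000 + ½·1000·(1.48² − 9.09²) − 1000·9.8·(−8.03) = 297000 + (-40200) − (-78700) = 336000 Pa.

P₂ = 336000 Pa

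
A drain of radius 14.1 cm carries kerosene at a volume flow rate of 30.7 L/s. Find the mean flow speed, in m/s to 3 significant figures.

v = 0.492 m/s

Q = 30.7 L/s = 0.0307 m³/s.
v = Q/A = 0.0307 / 0.0625 = 0.492 m/s.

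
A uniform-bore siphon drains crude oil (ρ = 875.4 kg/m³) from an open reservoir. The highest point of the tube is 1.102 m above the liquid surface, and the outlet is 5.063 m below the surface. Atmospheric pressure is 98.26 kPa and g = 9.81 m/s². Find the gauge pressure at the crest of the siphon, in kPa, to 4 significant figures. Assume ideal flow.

The outlet speed comes from Torricelli: v = √(2g·5.063) = 9.967 m/s.
The bore is uniform, so the speed at the crest is the same v. Bernoulli surface→crest: P_atm = P_top + ½ρv² + ρg·h_top.
P_top = 98260 − ½·875.4·9.967² − 875.4·9.81·1.102 = 45320 Pa. So P_gauge = P_top − P_atm = -52940 Pa.

P_gauge ≈ -52.94 kPa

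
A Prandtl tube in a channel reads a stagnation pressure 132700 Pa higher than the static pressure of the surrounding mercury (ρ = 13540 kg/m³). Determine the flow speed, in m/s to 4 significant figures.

At the stagnation point the flow is brought to rest, so Bernoulli gives P_stag − P_static = ½ρv².
v = √(2ΔP/ρ) = √(2·132700/13540) = 4.427 m/s.

v = 4.427 m/s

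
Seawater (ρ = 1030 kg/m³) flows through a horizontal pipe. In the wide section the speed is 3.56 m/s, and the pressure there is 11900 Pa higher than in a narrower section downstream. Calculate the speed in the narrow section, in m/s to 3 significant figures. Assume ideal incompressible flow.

v₂ ≈ 5.98 m/s

With h₁ = h₂, rearranging Bernoulli gives v₂ = √(v₁² + 2ΔP/ρ).
v₂ = √(3.56² + 2·11900/1030) = √(12.7 + 23.1) = 5.98 m/s.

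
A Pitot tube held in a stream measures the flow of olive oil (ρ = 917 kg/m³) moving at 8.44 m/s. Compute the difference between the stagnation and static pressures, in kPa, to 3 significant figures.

32.7 kPa

Bernoulli between the free stream and the stagnation point: ½ρv² = P_stag − P_static.
ΔP = ½·917·8.44² = 32700 Pa.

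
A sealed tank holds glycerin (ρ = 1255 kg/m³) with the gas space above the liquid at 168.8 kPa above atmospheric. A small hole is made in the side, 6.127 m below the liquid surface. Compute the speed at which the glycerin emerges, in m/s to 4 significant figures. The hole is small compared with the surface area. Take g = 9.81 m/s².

v = 19.73 m/s

Take point 1 at the surface (v₁ ≈ 0) and point 2 at the hole (at atmospheric pressure). Bernoulli: P₁ + ρg h = P_atm + ½ρv₂².
With P₁ − P_atm = 168800 Pa, v₂ = √(2gh + 2ΔP/ρ) = √(2·9.81·6.127 + 2·168800/1255) = 19.73 m/s.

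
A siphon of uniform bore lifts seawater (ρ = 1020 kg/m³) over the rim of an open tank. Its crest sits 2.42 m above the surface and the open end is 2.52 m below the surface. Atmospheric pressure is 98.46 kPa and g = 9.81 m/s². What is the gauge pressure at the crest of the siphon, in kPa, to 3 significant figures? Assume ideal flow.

-49.4 kPa

Bernoulli surface→outlet gives ½v² = g·h_out, so v = √(2·9.81·2.52) = 7.03 m/s.
The bore is uniform, so the speed at the crest is the same v. Bernoulli surface→crest: P_atm = P_top + ½ρv² + ρg·h_top.
P_top = 98460 − ½·1020·7.03² − 1020·9.81·2.42 = 49000 Pa. So P_gauge = P_top − P_atm = -49400 Pa.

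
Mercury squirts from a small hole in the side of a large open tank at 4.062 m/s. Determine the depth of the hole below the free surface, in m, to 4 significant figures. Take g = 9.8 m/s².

Inverting v = √(2gh) gives h = v² / 2g.
h = 4.062²/(2·9.8) = 16.50/19.60 = 0.8418 m.

0.8418 m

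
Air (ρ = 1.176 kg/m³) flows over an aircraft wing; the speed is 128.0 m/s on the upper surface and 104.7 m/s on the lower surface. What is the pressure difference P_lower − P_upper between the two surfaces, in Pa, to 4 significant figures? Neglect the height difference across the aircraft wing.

3188 Pa

With negligible Δh, P + ½ρv² is constant, so P_low − P_up = ½ρ(v_up² − v_low²).
ΔP = ½·1.176·(128.0² − 104.7²) = 3188 Pa.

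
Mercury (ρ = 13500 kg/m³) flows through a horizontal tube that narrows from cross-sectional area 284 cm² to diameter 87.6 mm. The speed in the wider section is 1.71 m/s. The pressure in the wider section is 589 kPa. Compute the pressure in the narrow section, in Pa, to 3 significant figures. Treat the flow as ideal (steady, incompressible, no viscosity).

P₂ ≈ 170000 Pa

By continuity, v₂ = v₁·A₁/A₂ = 1.71·(284/60.3) = 8.06 m/s.
With no height change, Bernoulli's equation is P₁ + ½ρv₁² = P₂ + ½ρv₂².
P₂ = P₁ − ½ρ(v₂² − v₁²) = 589000 − ½·13500·(8.06² − 1.71²) = 589000 − 419000 = 170000 Pa.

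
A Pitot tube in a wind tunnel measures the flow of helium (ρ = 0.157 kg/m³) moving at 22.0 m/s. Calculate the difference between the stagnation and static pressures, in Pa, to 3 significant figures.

At the stagnation point the flow is brought to rest, so Bernoulli gives P_stag − P_static = ½ρv².
ΔP = ½·0.157·22.0² = 38.0 Pa.

ΔP = 38.0 Pa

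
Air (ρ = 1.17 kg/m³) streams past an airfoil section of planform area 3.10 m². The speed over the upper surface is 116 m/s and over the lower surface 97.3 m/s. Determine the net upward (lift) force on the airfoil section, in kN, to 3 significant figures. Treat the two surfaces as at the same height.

The faster flow above has the lower pressure; Bernoulli (same height) gives ΔP = ½ρ(v_up² − v_low²).
ΔP = ½·1.17·(116² − 97.3²) = 2330 Pa.
Lift = ΔP · A = 2330 × 3.10 = 7230 N.

7.23 kN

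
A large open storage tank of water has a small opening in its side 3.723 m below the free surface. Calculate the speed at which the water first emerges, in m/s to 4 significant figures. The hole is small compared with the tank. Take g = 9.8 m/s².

With the surface at rest and both surface and jet at atmospheric pressure, Bernoulli gives ρg h = ½ρv², so v = √(2gh) = √(2·9.8·3.723) = 8.542 m/s.

v ≈ 8.542 m/s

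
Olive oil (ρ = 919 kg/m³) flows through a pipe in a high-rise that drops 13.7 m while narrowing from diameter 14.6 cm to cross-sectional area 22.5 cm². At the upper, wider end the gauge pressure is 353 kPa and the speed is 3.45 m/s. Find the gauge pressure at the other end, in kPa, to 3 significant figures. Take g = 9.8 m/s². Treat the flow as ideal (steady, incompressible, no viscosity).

Mass conservation (A₁v₁ = A₂v₂) gives v₂ = 3.45 × 167/22.5 = 25.7 m/s.
Applying Bernoulli between the two ends and solving for P₂: P₂ = P₁ + ½ρ(v₁² − v₂²) − ρgΔh.
P₂ = 353000 + ½·919·(3.45² − 25.7²) − 919·9.8·(−13.7) = 353000 + (-297000) − (-123000) = 179000 Pa.

P₂ = 179 kPa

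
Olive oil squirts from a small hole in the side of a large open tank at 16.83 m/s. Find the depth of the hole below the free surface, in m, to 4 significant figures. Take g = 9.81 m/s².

Inverting v = √(2gh) gives h = v² / 2g.
h = 16.83²/(2·9.81) = 283.2/19.62 = 14.44 m.

h = 14.44 m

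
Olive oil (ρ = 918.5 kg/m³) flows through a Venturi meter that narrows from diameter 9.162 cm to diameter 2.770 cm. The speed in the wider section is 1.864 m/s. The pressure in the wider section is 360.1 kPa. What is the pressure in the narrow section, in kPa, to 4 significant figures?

By continuity, v₂ = v₁·A₁/A₂ = 1.864·(65.93/6.026) = 20.39 m/s.
The pipe is horizontal, so Bernoulli reduces to P₁ + ½ρv₁² = P₂ + ½ρv₂².
P₂ = P₁ − ½ρ(v₂² − v₁²) = 360100 − ½·918.5·(20.39² − 1.864²) = 360100 − 189400 = 170700 Pa.

P₂ ≈ 170.7 kPa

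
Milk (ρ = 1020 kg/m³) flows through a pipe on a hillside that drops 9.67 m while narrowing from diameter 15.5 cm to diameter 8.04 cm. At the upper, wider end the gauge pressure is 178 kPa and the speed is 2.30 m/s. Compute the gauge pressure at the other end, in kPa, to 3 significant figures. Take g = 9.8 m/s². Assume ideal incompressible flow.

240 kPa

Continuity gives A₁v₁ = A₂v₂, so v₂ = (189 cm²)/(50.8 cm²) × 2.30 m/s = 8.55 m/s.
Bernoulli: P₁ + ½ρv₁² + ρg h₁ = P₂ + ½ρv₂² + ρg h₂, so P₂ = P₁ + ½ρ(v₁² − v₂²) − ρg(h₂ − h₁).
P₂ = 178000 + ½·1020·(2.30² − 8.55²) − 1020·9.8·(−9.67) = 178000 + (-34600) − (-96700) = 240000 Pa.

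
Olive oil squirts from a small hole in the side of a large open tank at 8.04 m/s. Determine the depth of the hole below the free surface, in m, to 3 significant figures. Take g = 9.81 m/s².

h = 3.29 m

Inverting v = √(2gh) gives h = v² / 2g.
h = 8.04²/(2·9.81) = 64.6/19.62 = 3.29 m.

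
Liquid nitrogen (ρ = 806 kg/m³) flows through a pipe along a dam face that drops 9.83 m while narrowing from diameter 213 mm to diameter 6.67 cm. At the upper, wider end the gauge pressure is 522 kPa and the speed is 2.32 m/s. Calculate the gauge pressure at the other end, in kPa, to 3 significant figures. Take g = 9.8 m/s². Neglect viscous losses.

Continuity gives A₁v₁ = A₂v₂, so v₂ = (356 cm²)/(34.9 cm²) × 2.32 m/s = 23.7 m/s.
Bernoulli: P₁ + ½ρv₁² + ρg h₁ = P₂ + ½ρv₂² + ρg h₂, so P₂ = P₁ + ½ρ(v₁² − v₂²) − ρg(h₂ − h₁).
P₂ = 522000 + ½·806·(2.32² − 23.7²) − 806·9.8·(−9.83) = 522000 + (-223000) − (-77600) = 376000 Pa.

P₂ ≈ 376 kPa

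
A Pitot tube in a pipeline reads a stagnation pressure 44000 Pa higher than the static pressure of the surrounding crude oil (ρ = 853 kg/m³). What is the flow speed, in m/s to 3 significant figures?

v ≈ 10.2 m/s

Bernoulli between the free stream and the stagnation point: ½ρv² = P_stag − P_static.
v = √(2ΔP/ρ) = √(2·44000/853) = 10.2 m/s.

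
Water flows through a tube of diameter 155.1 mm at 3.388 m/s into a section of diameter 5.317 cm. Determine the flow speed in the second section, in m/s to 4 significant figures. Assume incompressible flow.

v₂ ≈ 28.83 m/s

Mass conservation (A₁v₁ = A₂v₂) gives v₂ = 3.388 × 188.9/22.20 = 28.83 m/s.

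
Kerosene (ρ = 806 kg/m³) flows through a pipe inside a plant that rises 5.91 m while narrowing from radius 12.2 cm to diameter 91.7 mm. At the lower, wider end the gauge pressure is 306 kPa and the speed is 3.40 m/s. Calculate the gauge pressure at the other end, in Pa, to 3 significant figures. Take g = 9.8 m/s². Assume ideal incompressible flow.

Continuity gives A₁v₁ = A₂v₂, so v₂ = (468 cm²)/(66.0 cm²) × 3.40 m/s = 24.1 m/s.
Energy conservation along the streamline gives P₂ = P₁ − ½ρ(v₂² − v₁²) − ρg(h₂ − h₁).
P₂ = 306000 + ½·806·(3.40² − 24.1²) − 806·9.8·(+5.91) = 306000 + (-229000) − (46700) = 30400 Pa.

P₂ ≈ 30400 Pa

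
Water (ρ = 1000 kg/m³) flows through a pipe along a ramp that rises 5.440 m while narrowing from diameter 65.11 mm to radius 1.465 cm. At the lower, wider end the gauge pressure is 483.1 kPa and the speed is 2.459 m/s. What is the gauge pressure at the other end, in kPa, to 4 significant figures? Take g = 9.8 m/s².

The volume flow rate is constant, so v₂ = (A₁/A₂)v₁ = (33.30/6.743)·2.459 = 12.14 m/s.
Applying Bernoulli between the two ends and solving for P₂: P₂ = P₁ + ½ρ(v₁² − v₂²) − ρgΔh.
P₂ = 483100 + ½·1000·(2.459² − 12.14²) − 1000·9.8·(+5.440) = 483100 + (-70700) − (53310) = 359100 Pa.

P₂ ≈ 359.1 kPa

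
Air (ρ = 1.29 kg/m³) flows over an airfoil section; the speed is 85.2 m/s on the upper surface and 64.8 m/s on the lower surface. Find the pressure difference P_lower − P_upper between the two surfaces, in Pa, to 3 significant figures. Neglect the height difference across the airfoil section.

The pressure is lower where the speed is higher: ΔP = ½ρ(v_up² − v_low²).
ΔP = ½·1.29·(85.2² − 64.8²) = 1970 Pa.

ΔP ≈ 1970 Pa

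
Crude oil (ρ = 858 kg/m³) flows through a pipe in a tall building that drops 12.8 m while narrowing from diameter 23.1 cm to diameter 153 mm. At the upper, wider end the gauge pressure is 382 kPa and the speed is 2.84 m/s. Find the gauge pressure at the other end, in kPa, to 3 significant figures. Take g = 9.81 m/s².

Mass conservation (A₁v₁ = A₂v₂) gives v₂ = 2.84 × 419/184 = 6.47 m/s.
Energy conservation along the streamline gives P₂ = P₁ − ½ρ(v₂² − v₁²) − ρg(h₂ − h₁).
P₂ = 382000 + ½·858·(2.84² − 6.47²) − 858·9.81·(−12.8) = 382000 + (-14500) − (-108000) = 475000 Pa.

P₂ ≈ 475 kPa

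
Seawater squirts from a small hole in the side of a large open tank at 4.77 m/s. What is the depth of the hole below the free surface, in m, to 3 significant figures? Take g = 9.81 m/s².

h ≈ 1.16 m

Torricelli: v = √(2gh), so h = v²/(2g).
h = 4.77²/(2·9.81) = 22.8/19.62 = 1.16 m.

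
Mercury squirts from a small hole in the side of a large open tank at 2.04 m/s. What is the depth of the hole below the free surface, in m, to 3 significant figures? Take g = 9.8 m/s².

Torricelli: v = √(2gh), so h = v²/(2g).
h = 2.04²/(2·9.8) = 4.16/19.60 = 0.212 m.

h = 0.212 m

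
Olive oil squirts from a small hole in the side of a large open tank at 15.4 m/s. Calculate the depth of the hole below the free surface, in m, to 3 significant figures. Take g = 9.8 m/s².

For a small hole in a large open tank, ½v² = gh, giving h = v²/(2g).
h = 15.4²/(2·9.8) = 237/19.60 = 12.1 m.

h ≈ 12.1 m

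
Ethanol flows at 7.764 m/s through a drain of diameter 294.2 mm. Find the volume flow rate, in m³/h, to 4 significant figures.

Q = A·v = 0.06798 m² × 7.764 m/s = 0.5278 m³/s.
Converting: 0.5278 m³/s × 3600 = 1900 m³/h.

Q ≈ 1900 m³/h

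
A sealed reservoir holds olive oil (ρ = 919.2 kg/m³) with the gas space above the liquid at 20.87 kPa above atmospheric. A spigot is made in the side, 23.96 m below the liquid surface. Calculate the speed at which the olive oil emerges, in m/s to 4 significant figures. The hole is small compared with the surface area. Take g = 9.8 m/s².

Take point 1 at the surface (v₁ ≈ 0) and point 2 at the hole (at atmospheric pressure). Bernoulli: P₁ + ρg h = P_atm + ½ρv₂².
With P₁ − P_atm = 20870 Pa, v₂ = √(2gh + 2ΔP/ρ) = √(2·9.8·23.96 + 2·20870/919.2) = 22.69 m/s.

22.69 m/s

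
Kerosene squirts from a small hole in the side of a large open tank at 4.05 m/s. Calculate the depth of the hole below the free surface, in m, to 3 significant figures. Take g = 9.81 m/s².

h ≈ 0.836 m

For a small hole in a large open tank, ½v² = gh, giving h = v²/(2g).
h = 4.05²/(2·9.81) = 16.4/19.62 = 0.836 m.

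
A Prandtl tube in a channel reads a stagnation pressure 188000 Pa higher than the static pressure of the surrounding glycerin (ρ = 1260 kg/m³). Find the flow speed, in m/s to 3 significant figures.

The dynamic pressure equals the rise in static pressure at the stagnation point: ΔP = ½ρv².
v = √(2ΔP/ρ) = √(2·188000/1260) = 17.3 m/s.

v ≈ 17.3 m/s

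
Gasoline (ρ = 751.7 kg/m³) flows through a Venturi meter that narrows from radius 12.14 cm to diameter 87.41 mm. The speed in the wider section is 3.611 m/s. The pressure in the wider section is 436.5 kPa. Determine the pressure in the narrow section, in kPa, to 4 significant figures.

P₂ ≈ 149.6 kPa

The volume flow rate is constant, so v₂ = (A₁/A₂)v₁ = (463.0/60.01)·3.611 = 27.86 m/s.
Bernoulli (h₁ = h₂): P₁ − P₂ = ½ρ(v₂² − v₁²).
P₂ = P₁ − ½ρ(v₂² − v₁²) = 436500 − ½·751.7·(27.86² − 3.611²) = 436500 − 286900 = 149600 Pa.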